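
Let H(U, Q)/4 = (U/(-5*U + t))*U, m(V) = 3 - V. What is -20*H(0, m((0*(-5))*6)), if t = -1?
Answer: 0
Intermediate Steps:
H(U, Q) = 4*U²/(-1 - 5*U) (H(U, Q) = 4*((U/(-5*U - 1))*U) = 4*((U/(-1 - 5*U))*U) = 4*(U²/(-1 - 5*U)) = 4*U²/(-1 - 5*U))
-20*H(0, m((0*(-5))*6)) = -(-80)*0²/(1 + 5*0) = -(-80)*0/(1 + 0) = -(-80)*0/1 = -(-80)*0 = -20*0 = 0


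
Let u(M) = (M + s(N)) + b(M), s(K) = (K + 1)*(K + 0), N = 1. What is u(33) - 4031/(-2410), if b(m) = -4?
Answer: 78741/2410 ≈ 32.673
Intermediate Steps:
s(K) = K*(1 + K) (s(K) = (1 + K)*K = K*(1 + K))
u(M) = -2 + M (u(M) = (M + 1*(1 + 1)) - 4 = (M + 1*2) - 4 = (M + 2) - 4 = (2 + M) - 4 = -2 + M)
u(33) - 4031/(-2410) = (-2 + 33) - 4031/(-2410) = 31 - 4031*(-1/2410) = 31 + 4031/2410 = 78741/2410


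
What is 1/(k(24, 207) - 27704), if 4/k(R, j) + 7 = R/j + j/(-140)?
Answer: -80783/2238050872 ≈ -3.6095e-5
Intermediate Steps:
k(R, j) = 4/(-7 - j/140 + R/j) (k(R, j) = 4/(-7 + (R/j + j/(-140))) = 4/(-7 + (R/j + j*(-1/140))) = 4/(-7 + (R/j - j/140)) = 4/(-7 + (-j/140 + R/j)) = 4/(-7 - j/140 + R/j))
1/(k(24, 207) - 27704) = 1/(-560*207/(207² - 140*24 + 980*207) - 27704) = 1/(-560*207/(42849 - 3360 + 202860) - 27704) = 1/(-560*207/242349 - 27704) = 1/(-560*207*1/242349 - 27704) = 1/(-38640/80783 - 27704) = 1/(-2238050872/80783) = -80783/2238050872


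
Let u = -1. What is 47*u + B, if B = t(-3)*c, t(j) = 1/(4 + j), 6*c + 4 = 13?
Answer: -91/2 ≈ -45.500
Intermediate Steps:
c = 3/2 (c = -⅔ + (⅙)*13 = -⅔ + 13/6 = 3/2 ≈ 1.5000)
B = 3/2 (B = (3/2)/(4 - 3) = (3/2)/1 = 1*(3/2) = 3/2 ≈ 1.5000)
47*u + B = 47*(-1) + 3/2 = -47 + 3/2 = -91/2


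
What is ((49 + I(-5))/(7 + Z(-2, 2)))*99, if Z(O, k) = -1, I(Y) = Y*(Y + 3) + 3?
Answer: 1023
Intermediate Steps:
I(Y) = 3 + Y*(3 + Y) (I(Y) = Y*(3 + Y) + 3 = 3 + Y*(3 + Y))
((49 + I(-5))/(7 + Z(-2, 2)))*99 = ((49 + (3 + (-5)² + 3*(-5)))/(7 - 1))*99 = ((49 + (3 + 25 - 15))/6)*99 = ((49 + 13)*(⅙))*99 = (62*(⅙))*99 = (31/3)*99 = 1023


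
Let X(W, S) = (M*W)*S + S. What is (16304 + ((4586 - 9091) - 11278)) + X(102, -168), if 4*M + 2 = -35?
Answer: 158861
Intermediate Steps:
M = -37/4 (M = -½ + (¼)*(-35) = -½ - 35/4 = -37/4 ≈ -9.2500)
X(W, S) = S - 37*S*W/4 (X(W, S) = (-37*W/4)*S + S = -37*S*W/4 + S = S - 37*S*W/4)
(16304 + ((4586 - 9091) - 11278)) + X(102, -168) = (16304 + ((4586 - 9091) - 11278)) + (¼)*(-168)*(4 - 37*102) = (16304 + (-4505 - 11278)) + (¼)*(-168)*(4 - 3774) = (16304 - 15783) + (¼)*(-168)*(-3770) = 521 + 158340 = 158861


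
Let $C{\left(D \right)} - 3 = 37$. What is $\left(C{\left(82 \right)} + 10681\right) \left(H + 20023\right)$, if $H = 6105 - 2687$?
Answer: $251310961$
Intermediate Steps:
$C{\left(D \right)} = 40$ ($C{\left(D \right)} = 3 + 37 = 40$)
$H = 3418$ ($H = 6105 - 2687 = 3418$)
$\left(C{\left(82 \right)} + 10681\right) \left(H + 20023\right) = \left(40 + 10681\right) \left(3418 + 20023\right) = 10721 \cdot 23441 = 251310961$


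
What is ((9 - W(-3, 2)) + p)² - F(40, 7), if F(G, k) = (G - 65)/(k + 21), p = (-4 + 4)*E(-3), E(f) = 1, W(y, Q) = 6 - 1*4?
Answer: 1397/28 ≈ 49.893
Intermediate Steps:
W(y, Q) = 2 (W(y, Q) = 6 - 4 = 2)
p = 0 (p = (-4 + 4)*1 = 0*1 = 0)
F(G, k) = (-65 + G)/(21 + k)
((9 - W(-3, 2)) + p)² - F(40, 7) = ((9 - 1*2) + 0)² - (-65 + 40)/(21 + 7) = ((9 - 2) + 0)² - (-25)/28 = (7 + 0)² - (-25)/28 = 7² - 1*(-25/28) = 49 + 25/28 = 1397/28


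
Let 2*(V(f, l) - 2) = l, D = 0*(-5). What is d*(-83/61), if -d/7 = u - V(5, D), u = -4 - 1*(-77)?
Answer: 41251/61 ≈ 676.25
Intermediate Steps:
D = 0
V(f, l) = 2 + l/2
u = 73 (u = -4 + 77 = 73)
d = -497 (d = -7*(73 - (2 + (½)*0)) = -7*(73 - (2 + 0)) = -7*(73 - 1*2) = -7*(73 - 2) = -7*71 = -497)
d*(-83/61) = -(-41251)/61 = -497*(-83/61) = 41251/61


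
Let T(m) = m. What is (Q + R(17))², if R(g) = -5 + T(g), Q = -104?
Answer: 8464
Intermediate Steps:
R(g) = -5 + g
(Q + R(17))² = (-104 + (-5 + 17))² = (-104 + 12)² = (-92)² = 8464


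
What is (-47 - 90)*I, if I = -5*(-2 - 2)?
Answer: -2740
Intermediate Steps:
I = 20 (I = -5*(-4) = 20)
(-47 - 90)*I = (-47 - 90)*20 = -137*20 = -2740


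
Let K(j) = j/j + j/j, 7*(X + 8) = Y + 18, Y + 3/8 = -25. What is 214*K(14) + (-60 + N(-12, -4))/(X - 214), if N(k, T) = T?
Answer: 5349732/12491 ≈ 428.29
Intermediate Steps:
Y = -203/8 (Y = -3/8 - 25 = -203/8 ≈ -25.375)
X = -507/56 (X = -8 + (-203/8 + 18)/7 = -8 + (⅐)*(-59/8) = -8 - 59/56 = -507/56 ≈ -9.0536)
K(j) = 2 (K(j) = 1 + 1 = 2)
214*K(14) + (-60 + N(-12, -4))/(X - 214) = 214*2 + (-60 - 4)/(-507/56 - 214) = 428 - 64/(-12491/56) = 428 - 64*(-56/12491) = 428 + 3584/12491 = 5349732/12491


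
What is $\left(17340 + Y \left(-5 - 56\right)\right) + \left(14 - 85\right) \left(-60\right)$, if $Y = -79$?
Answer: $26419$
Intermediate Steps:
$\left(17340 + Y \left(-5 - 56\right)\right) + \left(14 - 85\right) \left(-60\right) = \left(17340 - 79 \left(-5 - 56\right)\right) + \left(14 - 85\right) \left(-60\right) = \left(17340 - -4819\right) - -4260 = \left(17340 + 4819\right) + 4260 = 22159 + 4260 = 26419$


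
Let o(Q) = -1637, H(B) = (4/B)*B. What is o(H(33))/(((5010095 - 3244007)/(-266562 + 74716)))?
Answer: 157025951/883044 ≈ 177.82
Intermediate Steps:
H(B) = 4
o(H(33))/(((5010095 - 3244007)/(-266562 + 74716))) = -1637*(-266562 + 74716)/(5010095 - 3244007) = -1637/(1766088/(-191846)) = -1637/(1766088*(-1/191846)) = -1637/(-883044/95923) = -1637*(-95923/883044) = 157025951/883044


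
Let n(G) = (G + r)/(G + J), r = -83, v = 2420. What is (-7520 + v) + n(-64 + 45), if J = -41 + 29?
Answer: -157998/31 ≈ -5096.7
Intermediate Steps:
J = -12
n(G) = (-83 + G)/(-12 + G) (n(G) = (G - 83)/(G - 12) = (-83 + G)/(-12 + G))
(-7520 + v) + n(-64 + 45) = (-7520 + 2420) + (-83 + (-64 + 45))/(-12 + (-64 + 45)) = -5100 + (-83 - 19)/(-12 - 19) = -5100 - 102/(-31) = -5100 - 1/31*(-102) = -5100 + 102/31 = -157998/31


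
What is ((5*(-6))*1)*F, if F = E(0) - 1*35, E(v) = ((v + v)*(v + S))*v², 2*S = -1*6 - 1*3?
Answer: 1050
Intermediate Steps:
S = -9/2 (S = (-1*6 - 1*3)/2 = (-6 - 3)/2 = (½)*(-9) = -9/2 ≈ -4.5000)
E(v) = 2*v³*(-9/2 + v) (E(v) = ((v + v)*(v - 9/2))*v² = ((2*v)*(-9/2 + v))*v² = (2*v*(-9/2 + v))*v² = 2*v³*(-9/2 + v))
F = -35 (F = 0³*(-9 + 2*0) - 1*35 = 0*(-9 + 0) - 35 = 0*(-9) - 35 = 0 - 35 = -35)
((5*(-6))*1)*F = ((5*(-6))*1)*(-35) = -30*1*(-35) = -30*(-35) = 1050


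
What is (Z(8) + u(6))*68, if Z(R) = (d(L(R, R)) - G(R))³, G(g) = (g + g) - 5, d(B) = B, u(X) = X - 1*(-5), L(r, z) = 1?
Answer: -67252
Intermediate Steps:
u(X) = 5 + X (u(X) = X + 5 = 5 + X)
G(g) = -5 + 2*g (G(g) = 2*g - 5 = -5 + 2*g)
Z(R) = (6 - 2*R)³ (Z(R) = (1 - (-5 + 2*R))³ = (1 + (5 - 2*R))³ = (6 - 2*R)³)
(Z(8) + u(6))*68 = (-8*(-3 + 8)³ + (5 + 6))*68 = (-8*5³ + 11)*68 = (-8*125 + 11)*68 = (-1000 + 11)*68 = -989*68 = -67252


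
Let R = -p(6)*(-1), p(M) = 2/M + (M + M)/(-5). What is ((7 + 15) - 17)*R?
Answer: -31/3 ≈ -10.333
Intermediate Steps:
p(M) = 2/M - 2*M/5 (p(M) = 2/M + (2*M)*(-⅕) = 2/M - 2*M/5)
R = -31/15 (R = -(2/6 - ⅖*6)*(-1) = -(2*(⅙) - 12/5)*(-1) = -(⅓ - 12/5)*(-1) = -1*(-31/15)*(-1) = (31/15)*(-1) = -31/15 ≈ -2.0667)
((7 + 15) - 17)*R = ((7 + 15) - 17)*(-31/15) = (22 - 17)*(-31/15) = 5*(-31/15) = -31/3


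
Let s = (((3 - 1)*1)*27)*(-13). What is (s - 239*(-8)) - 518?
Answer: 692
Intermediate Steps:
s = -702 (s = ((2*1)*27)*(-13) = (2*27)*(-13) = 54*(-13) = -702)
(s - 239*(-8)) - 518 = (-702 - 239*(-8)) - 518 = (-702 + 1912) - 518 = 1210 - 518 = 692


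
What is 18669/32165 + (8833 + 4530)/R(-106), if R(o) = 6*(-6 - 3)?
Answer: -61258967/248130 ≈ -246.88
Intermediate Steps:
R(o) = -54 (R(o) = 6*(-9) = -54)
18669/32165 + (8833 + 4530)/R(-106) = 18669/32165 + (8833 + 4530)/(-54) = 18669*(1/32165) + 13363*(-1/54) = 2667/4595 - 13363/54 = -61258967/248130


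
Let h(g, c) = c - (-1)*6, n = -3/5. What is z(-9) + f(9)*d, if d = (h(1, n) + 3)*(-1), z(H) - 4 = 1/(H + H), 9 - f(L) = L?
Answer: 71/18 ≈ 3.9444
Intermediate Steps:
f(L) = 9 - L
n = -⅗ (n = -3*⅕ = -⅗ ≈ -0.60000)
z(H) = 4 + 1/(2*H) (z(H) = 4 + 1/(H + H) = 4 + 1/(2*H))
h(g, c) = 6 + c (h(g, c) = c - 1*(-6) = c + 6 = 6 + c)
d = -42/5 (d = ((6 - ⅗) + 3)*(-1) = (27/5 + 3)*(-1) = (42/5)*(-1) = -42/5 ≈ -8.4000)
z(-9) + f(9)*d = (4 + (½)/(-9)) + (9 - 1*9)*(-42/5) = (4 + (½)*(-⅑)) + (9 - 9)*(-42/5) = (4 - 1/18) + 0*(-42/5) = 71/18 + 0 = 71/18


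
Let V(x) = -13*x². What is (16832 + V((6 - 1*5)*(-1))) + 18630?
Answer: 35449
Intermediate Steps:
(16832 + V((6 - 1*5)*(-1))) + 18630 = (16832 - 13*(6 - 1*5)²) + 18630 = (16832 - 13*(6 - 5)²) + 18630 = (16832 - 13*1²) + 18630 = (16832 - 13*(-1)²) + 18630 = (16832 - 13*1) + 18630 = (16832 - 13) + 18630 = 16819 + 18630 = 35449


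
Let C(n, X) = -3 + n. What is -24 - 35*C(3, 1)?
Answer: -24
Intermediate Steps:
-24 - 35*C(3, 1) = -24 - 35*(-3 + 3) = -24 - 35*0 = -24 + 0 = -24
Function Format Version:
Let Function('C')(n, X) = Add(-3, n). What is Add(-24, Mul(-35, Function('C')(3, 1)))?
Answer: -24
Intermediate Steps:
Add(-24, Mul(-35, Function('C')(3, 1))) = Add(-24, Mul(-35, Add(-3, 3))) = Add(-24, Mul(-35, 0)) = Add(-24, 0) = -24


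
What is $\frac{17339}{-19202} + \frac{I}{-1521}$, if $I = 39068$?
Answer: $- \frac{776556355}{29206242} \approx -26.589$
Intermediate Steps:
$\frac{17339}{-19202} + \frac{I}{-1521} = \frac{17339}{-19202} + \frac{39068}{-1521} = 17339 \left(- \frac{1}{19202}\right) + 39068 \left(- \frac{1}{1521}\right) = - \frac{17339}{19202} - \frac{39068}{1521} = - \frac{776556355}{29206242}$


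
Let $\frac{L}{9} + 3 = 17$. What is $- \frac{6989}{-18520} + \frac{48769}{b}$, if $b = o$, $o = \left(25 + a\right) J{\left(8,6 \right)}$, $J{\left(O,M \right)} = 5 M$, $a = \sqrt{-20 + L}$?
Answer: $\frac{2268886573}{28835640} - \frac{48769 \sqrt{106}}{15570} \approx 46.435$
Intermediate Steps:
$L = 126$ ($L = -27 + 9 \cdot 17 = -27 + 153 = 126$)
$a = \sqrt{106}$ ($a = \sqrt{-20 + 126} = \sqrt{106} \approx 10.296$)
$o = 750 + 30 \sqrt{106}$ ($o = \left(25 + \sqrt{106}\right) 5 \cdot 6 = \left(25 + \sqrt{106}\right) 30 = 750 + 30 \sqrt{106} \approx 1058.9$)
$b = 750 + 30 \sqrt{106} \approx 1058.9$
$- \frac{6989}{-18520} + \frac{48769}{b} = - \frac{6989}{-18520} + \frac{48769}{750 + 30 \sqrt{106}} = \left(-6989\right) \left(- \frac{1}{18520}\right) + \frac{48769}{750 + 30 \sqrt{106}} = \frac{6989}{18520} + \frac{48769}{750 + 30 \sqrt{106}}$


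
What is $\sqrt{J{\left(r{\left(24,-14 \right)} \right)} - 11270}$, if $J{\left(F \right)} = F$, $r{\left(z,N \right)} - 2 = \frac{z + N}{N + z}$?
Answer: $i \sqrt{11267} \approx 106.15 i$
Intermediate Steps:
$r{\left(z,N \right)} = 3$ ($r{\left(z,N \right)} = 2 + \frac{z + N}{N + z} = 2 + \frac{N + z}{N + z} = 2 + 1 = 3$)
$\sqrt{J{\left(r{\left(24,-14 \right)} \right)} - 11270} = \sqrt{3 - 11270} = \sqrt{-11267} = i \sqrt{11267}$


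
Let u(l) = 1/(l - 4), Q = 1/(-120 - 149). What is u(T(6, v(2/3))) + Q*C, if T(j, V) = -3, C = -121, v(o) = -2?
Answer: 578/1883 ≈ 0.30696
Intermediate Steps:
Q = -1/269 (Q = 1/(-269) = -1/269 ≈ -0.0037175)
u(l) = 1/(-4 + l)
u(T(6, v(2/3))) + Q*C = 1/(-4 - 3) - 1/269*(-121) = 1/(-7) + 121/269 = -⅐ + 121/269 = 578/1883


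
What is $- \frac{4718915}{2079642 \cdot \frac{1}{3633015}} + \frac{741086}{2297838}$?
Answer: $- \frac{6565646336983654223}{796446735666} \approx -8.2437 \cdot 10^{6}$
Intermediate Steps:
$- \frac{4718915}{2079642 \cdot \frac{1}{3633015}} + \frac{741086}{2297838} = - \frac{4718915}{2079642 \cdot \frac{1}{3633015}} + 741086 \cdot \frac{1}{2297838} = - \frac{4718915}{\frac{693214}{1211005}} + \frac{370543}{1148919} = \left(-4718915\right) \frac{1211005}{693214} + \frac{370543}{1148919} = - \frac{5714629659575}{693214} + \frac{370543}{1148919} = - \frac{6565646336983654223}{796446735666}$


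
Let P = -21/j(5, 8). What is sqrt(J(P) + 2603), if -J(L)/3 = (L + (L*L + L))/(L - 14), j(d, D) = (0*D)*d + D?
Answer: sqrt(15036638)/76 ≈ 51.023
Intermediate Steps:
j(d, D) = D (j(d, D) = 0*d + D = 0 + D = D)
P = -21/8 ≈ -2.6250
J(L) = -3*(L**2 + 2*L)/(-14 + L) (J(L) = -3*(L + (L*L + L))/(L - 14) = -3*(L + (L**2 + L))/(-14 + L) = -3*(L + (L + L**2))/(-14 + L) = -3*(L**2 + 2*L)/(-14 + L))
sqrt(J(P) + 2603) = sqrt(-3*(-21/8)*(2 - 21/8)/(-14 - 21/8) + 2603) = sqrt(-3*(-21/8)*(-5/8)/(-133/8) + 2603) = sqrt(-3*(-21/8)*(-8/133)*(-5/8) + 2603) = sqrt(45/152 + 2603) = sqrt(395701/152) = sqrt(15036638)/76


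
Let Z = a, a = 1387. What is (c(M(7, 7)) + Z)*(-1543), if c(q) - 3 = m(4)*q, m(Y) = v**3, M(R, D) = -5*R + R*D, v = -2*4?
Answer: 8915454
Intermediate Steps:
v = -8
M(R, D) = -5*R + D*R
m(Y) = -512 (m(Y) = (-8)**3 = -512)
Z = 1387
c(q) = 3 - 512*q
(c(M(7, 7)) + Z)*(-1543) = ((3 - 3584*(-5 + 7)) + 1387)*(-1543) = ((3 - 3584*2) + 1387)*(-1543) = ((3 - 512*14) + 1387)*(-1543) = ((3 - 7168) + 1387)*(-1543) = (-7165 + 1387)*(-1543) = -5778*(-1543) = 8915454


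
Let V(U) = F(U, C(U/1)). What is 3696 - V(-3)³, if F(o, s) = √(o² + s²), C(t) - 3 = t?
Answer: 3669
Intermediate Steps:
C(t) = 3 + t
V(U) = √(U² + (3 + U)²) (V(U) = √(U² + (3 + U/1)²) = √(U² + (3 + U*1)²) = √(U² + (3 + U)²))
3696 - V(-3)³ = 3696 - (√((-3)² + (3 - 3)²))³ = 3696 - (√(9 + 0²))³ = 3696 - (√(9 + 0))³ = 3696 - (√9)³ = 3696 - 1*3³ = 3696 - 1*27 = 3696 - 27 = 3669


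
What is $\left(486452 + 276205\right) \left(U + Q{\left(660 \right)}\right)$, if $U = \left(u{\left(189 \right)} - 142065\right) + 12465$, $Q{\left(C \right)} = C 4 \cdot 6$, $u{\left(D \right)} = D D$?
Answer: $-59516989623$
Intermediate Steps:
$u{\left(D \right)} = D^{2}$
$Q{\left(C \right)} = 24 C$ ($Q{\left(C \right)} = 4 C 6 = 24 C$)
$U = -93879$ ($U = \left(189^{2} - 142065\right) + 12465 = \left(35721 - 142065\right) + 12465 = -106344 + 12465 = -93879$)
$\left(486452 + 276205\right) \left(U + Q{\left(660 \right)}\right) = \left(486452 + 276205\right) \left(-93879 + 24 \cdot 660\right) = 762657 \left(-93879 + 15840\right) = 762657 \left(-78039\right) = -59516989623$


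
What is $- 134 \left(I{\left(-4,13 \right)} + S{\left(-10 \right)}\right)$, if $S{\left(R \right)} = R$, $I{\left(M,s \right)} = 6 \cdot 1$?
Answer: $536$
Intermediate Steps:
$I{\left(M,s \right)} = 6$
$- 134 \left(I{\left(-4,13 \right)} + S{\left(-10 \right)}\right) = - 134 \left(6 - 10\right) = \left(-134\right) \left(-4\right) = 536$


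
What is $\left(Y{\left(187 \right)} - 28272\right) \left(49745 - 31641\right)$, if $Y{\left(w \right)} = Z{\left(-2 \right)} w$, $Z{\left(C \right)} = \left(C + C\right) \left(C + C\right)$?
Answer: $-457669120$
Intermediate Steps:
$Z{\left(C \right)} = 4 C^{2}$ ($Z{\left(C \right)} = 2 C 2 C = 4 C^{2}$)
$Y{\left(w \right)} = 16 w$ ($Y{\left(w \right)} = 4 \left(-2\right)^{2} w = 4 \cdot 4 w = 16 w$)
$\left(Y{\left(187 \right)} - 28272\right) \left(49745 - 31641\right) = \left(16 \cdot 187 - 28272\right) \left(49745 - 31641\right) = \left(2992 - 28272\right) \left(49745 - 31641\right) = - 25280 \left(49745 - 31641\right) = \left(-25280\right) 18104 = -457669120$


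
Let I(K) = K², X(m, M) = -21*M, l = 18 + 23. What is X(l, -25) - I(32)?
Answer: -499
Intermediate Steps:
l = 41
X(l, -25) - I(32) = -21*(-25) - 1*32² = 525 - 1*1024 = 525 - 1024 = -499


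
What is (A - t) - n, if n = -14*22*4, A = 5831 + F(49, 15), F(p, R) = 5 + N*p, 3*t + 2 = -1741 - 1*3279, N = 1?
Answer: 8791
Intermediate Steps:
t = -1674 (t = -2/3 + (-1741 - 1*3279)/3 = -2/3 + (-1741 - 3279)/3 = -2/3 + (1/3)*(-5020) = -2/3 - 5020/3 = -1674)
F(p, R) = 5 + p (F(p, R) = 5 + 1*p = 5 + p)
A = 5885 (A = 5831 + (5 + 49) = 5831 + 54 = 5885)
n = -1232 (n = -308*4 = -1232)
(A - t) - n = (5885 - 1*(-1674)) - 1*(-1232) = (5885 + 1674) + 1232 = 7559 + 1232 = 8791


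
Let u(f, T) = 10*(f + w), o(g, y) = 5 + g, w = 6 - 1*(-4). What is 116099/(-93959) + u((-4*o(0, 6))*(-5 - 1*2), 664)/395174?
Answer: -22869183863/18565076933 ≈ -1.2318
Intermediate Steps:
w = 10 (w = 6 + 4 = 10)
u(f, T) = 100 + 10*f (u(f, T) = 10*(f + 10) = 10*(10 + f) = 100 + 10*f)
116099/(-93959) + u((-4*o(0, 6))*(-5 - 1*2), 664)/395174 = 116099/(-93959) + (100 + 10*((-4*(5 + 0))*(-5 - 1*2)))/395174 = 116099*(-1/93959) + (100 + 10*((-4*5)*(-5 - 2)))*(1/395174) = -116099/93959 + (100 + 10*(-20*(-7)))*(1/395174) = -116099/93959 + (100 + 10*140)*(1/395174) = -116099/93959 + (100 + 1400)*(1/395174) = -116099/93959 + 1500*(1/395174) = -116099/93959 + 750/197587 = -22869183863/18565076933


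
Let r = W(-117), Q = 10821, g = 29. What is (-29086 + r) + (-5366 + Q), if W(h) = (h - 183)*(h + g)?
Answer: 2769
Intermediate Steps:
W(h) = (-183 + h)*(29 + h) (W(h) = (h - 183)*(h + 29) = (-183 + h)*(29 + h))
r = 26400 (r = -5307 + (-117)² - 154*(-117) = -5307 + 13689 + 18018 = 26400)
(-29086 + r) + (-5366 + Q) = (-29086 + 26400) + (-5366 + 10821) = -2686 + 5455 = 2769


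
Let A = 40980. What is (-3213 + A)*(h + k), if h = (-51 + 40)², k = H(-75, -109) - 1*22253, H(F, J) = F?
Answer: -838691769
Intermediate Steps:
k = -22328 (k = -75 - 1*22253 = -75 - 22253 = -22328)
h = 121 (h = (-11)² = 121)
(-3213 + A)*(h + k) = (-3213 + 40980)*(121 - 22328) = 37767*(-22207) = -838691769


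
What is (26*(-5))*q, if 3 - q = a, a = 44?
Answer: 5330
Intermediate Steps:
q = -41 (q = 3 - 1*44 = 3 - 44 = -41)
(26*(-5))*q = (26*(-5))*(-41) = -130*(-41) = 5330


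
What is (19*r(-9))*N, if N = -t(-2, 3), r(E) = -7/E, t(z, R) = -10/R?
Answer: 1330/27 ≈ 49.259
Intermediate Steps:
N = 10/3 (N = -(-10)/3 = -1*(-10/3) = 10/3 ≈ 3.3333)
(19*r(-9))*N = (19*(-7/(-9)))*(10/3) = (19*(-7*(-⅑)))*(10/3) = (19*(7/9))*(10/3) = (133/9)*(10/3) = 1330/27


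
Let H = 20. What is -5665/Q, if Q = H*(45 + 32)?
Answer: -103/28 ≈ -3.6786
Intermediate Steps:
Q = 1540 (Q = 20*(45 + 32) = 20*77 = 1540)
-5665/Q = -5665/1540 = -5665*1/1540 = -103/28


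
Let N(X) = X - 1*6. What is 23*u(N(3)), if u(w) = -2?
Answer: -46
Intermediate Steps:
N(X) = -6 + X (N(X) = X - 6 = -6 + X)
23*u(N(3)) = 23*(-2) = -46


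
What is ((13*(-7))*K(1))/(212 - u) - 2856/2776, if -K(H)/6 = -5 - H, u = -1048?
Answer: -6296/1735 ≈ -3.6288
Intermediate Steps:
K(H) = 30 + 6*H (K(H) = -6*(-5 - H) = 30 + 6*H)
((13*(-7))*K(1))/(212 - u) - 2856/2776 = ((13*(-7))*(30 + 6*1))/(212 - 1*(-1048)) - 2856/2776 = (-91*(30 + 6))/(212 + 1048) - 2856*1/2776 = -91*36/1260 - 357/347 = -3276*1/1260 - 357/347 = -13/5 - 357/347 = -6296/1735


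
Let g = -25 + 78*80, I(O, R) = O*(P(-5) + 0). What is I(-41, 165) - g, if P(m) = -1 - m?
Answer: -6379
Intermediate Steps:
I(O, R) = 4*O (I(O, R) = O*((-1 - 1*(-5)) + 0) = O*((-1 + 5) + 0) = O*(4 + 0) = O*4 = 4*O)
g = 6215 (g = -25 + 6240 = 6215)
I(-41, 165) - g = 4*(-41) - 1*6215 = -164 - 6215 = -6379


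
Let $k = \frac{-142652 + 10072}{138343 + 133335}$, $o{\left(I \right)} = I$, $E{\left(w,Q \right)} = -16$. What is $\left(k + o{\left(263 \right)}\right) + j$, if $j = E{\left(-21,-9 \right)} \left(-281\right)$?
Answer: $\frac{646391511}{135839} \approx 4758.5$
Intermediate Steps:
$j = 4496$ ($j = \left(-16\right) \left(-281\right) = 4496$)
$k = - \frac{66290}{135839}$ ($k = - \frac{132580}{271678} = \left(-132580\right) \frac{1}{271678} = - \frac{66290}{135839} \approx -0.488$)
$\left(k + o{\left(263 \right)}\right) + j = \left(- \frac{66290}{135839} + 263\right) + 4496 = \frac{35659367}{135839} + 4496 = \frac{646391511}{135839}$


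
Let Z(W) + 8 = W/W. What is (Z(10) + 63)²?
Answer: 3136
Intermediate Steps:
Z(W) = -7 (Z(W) = -8 + W/W = -8 + 1 = -7)
(Z(10) + 63)² = (-7 + 63)² = 56² = 3136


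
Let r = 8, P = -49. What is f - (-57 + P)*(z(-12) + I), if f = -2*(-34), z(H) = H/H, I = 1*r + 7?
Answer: 1764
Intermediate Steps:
I = 15 (I = 1*8 + 7 = 8 + 7 = 15)
z(H) = 1
f = 68
f - (-57 + P)*(z(-12) + I) = 68 - (-57 - 49)*(1 + 15) = 68 - (-106)*16 = 68 - 1*(-1696) = 68 + 1696 = 1764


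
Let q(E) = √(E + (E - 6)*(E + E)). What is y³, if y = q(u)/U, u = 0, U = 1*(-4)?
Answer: 0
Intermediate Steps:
U = -4
q(E) = √(E + 2*E*(-6 + E)) (q(E) = √(E + (-6 + E)*(2*E)) = √(E + 2*E*(-6 + E)))
y = 0 (y = √(0*(-11 + 2*0))/(-4) = √(0*(-11 + 0))*(-¼) = √(0*(-11))*(-¼) = √0*(-¼) = 0*(-¼) = 0)
y³ = 0³ = 0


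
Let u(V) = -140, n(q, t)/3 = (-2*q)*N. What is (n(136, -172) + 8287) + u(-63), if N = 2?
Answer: 6515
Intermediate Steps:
n(q, t) = -12*q (n(q, t) = 3*(-2*q*2) = 3*(-4*q) = -12*q)
(n(136, -172) + 8287) + u(-63) = (-12*136 + 8287) - 140 = (-1632 + 8287) - 140 = 6655 - 140 = 6515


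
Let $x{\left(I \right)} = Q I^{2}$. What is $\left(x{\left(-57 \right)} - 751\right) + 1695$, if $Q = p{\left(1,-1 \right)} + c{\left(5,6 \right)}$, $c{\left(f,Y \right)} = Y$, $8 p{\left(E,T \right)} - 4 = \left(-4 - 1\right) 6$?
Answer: $\frac{39515}{4} \approx 9878.8$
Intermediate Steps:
$p{\left(E,T \right)} = - \frac{13}{4}$ ($p{\left(E,T \right)} = \frac{1}{2} + \frac{\left(-4 - 1\right) 6}{8} = \frac{1}{2} + \frac{\left(-5\right) 6}{8} = \frac{1}{2} + \frac{1}{8} \left(-30\right) = \frac{1}{2} - \frac{15}{4} = - \frac{13}{4}$)
$Q = \frac{11}{4}$ ($Q = - \frac{13}{4} + 6 = \frac{11}{4} \approx 2.75$)
$x{\left(I \right)} = \frac{11 I^{2}}{4}$
$\left(x{\left(-57 \right)} - 751\right) + 1695 = \left(\frac{11 \left(-57\right)^{2}}{4} - 751\right) + 1695 = \left(\frac{11}{4} \cdot 3249 - 751\right) + 1695 = \left(\frac{35739}{4} - 751\right) + 1695 = \frac{32735}{4} + 1695 = \frac{39515}{4}$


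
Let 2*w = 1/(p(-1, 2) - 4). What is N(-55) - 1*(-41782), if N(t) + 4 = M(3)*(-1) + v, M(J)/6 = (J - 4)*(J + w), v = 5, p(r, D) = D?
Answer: 83599/2 ≈ 41800.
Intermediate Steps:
w = -¼ (w = 1/(2*(2 - 4)) = (½)/(-2) = (½)*(-½) = -¼ ≈ -0.25000)
M(J) = 6*(-4 + J)*(-¼ + J) (M(J) = 6*((J - 4)*(J - ¼)) = 6*((-4 + J)*(-¼ + J)) = 6*(-4 + J)*(-¼ + J))
N(t) = 35/2 (N(t) = -4 + ((6 + 6*3² - 51/2*3)*(-1) + 5) = -4 + ((6 + 6*9 - 153/2)*(-1) + 5) = -4 + ((6 + 54 - 153/2)*(-1) + 5) = -4 + (-33/2*(-1) + 5) = -4 + (33/2 + 5) = -4 + 43/2 = 35/2)
N(-55) - 1*(-41782) = 35/2 - 1*(-41782) = 35/2 + 41782 = 83599/2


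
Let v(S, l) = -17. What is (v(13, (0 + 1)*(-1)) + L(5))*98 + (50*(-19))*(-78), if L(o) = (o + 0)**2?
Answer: 74884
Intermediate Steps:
L(o) = o**2
(v(13, (0 + 1)*(-1)) + L(5))*98 + (50*(-19))*(-78) = (-17 + 5**2)*98 + (50*(-19))*(-78) = (-17 + 25)*98 - 950*(-78) = 8*98 + 74100 = 784 + 74100 = 74884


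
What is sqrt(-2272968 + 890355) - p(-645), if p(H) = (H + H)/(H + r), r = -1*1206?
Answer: -430/617 + I*sqrt(1382613) ≈ -0.69692 + 1175.8*I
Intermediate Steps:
r = -1206
p(H) = 2*H/(-1206 + H) (p(H) = (H + H)/(H - 1206) = (2*H)/(-1206 + H) = 2*H/(-1206 + H))
sqrt(-2272968 + 890355) - p(-645) = sqrt(-2272968 + 890355) - 2*(-645)/(-1206 - 645) = sqrt(-1382613) - 2*(-645)/(-1851) = I*sqrt(1382613) - 2*(-645)*(-1)/1851 = I*sqrt(1382613) - 1*430/617 = I*sqrt(1382613) - 430/617 = -430/617 + I*sqrt(1382613)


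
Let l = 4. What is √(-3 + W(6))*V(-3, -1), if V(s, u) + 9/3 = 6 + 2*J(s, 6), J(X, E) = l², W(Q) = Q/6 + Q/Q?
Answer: 35*I ≈ 35.0*I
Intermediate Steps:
W(Q) = 1 + Q/6 (W(Q) = Q*(⅙) + 1 = Q/6 + 1 = 1 + Q/6)
J(X, E) = 16 (J(X, E) = 4² = 16)
V(s, u) = 35 (V(s, u) = -3 + (6 + 2*16) = -3 + (6 + 32) = -3 + 38 = 35)
√(-3 + W(6))*V(-3, -1) = √(-3 + (1 + (⅙)*6))*35 = √(-3 + (1 + 1))*35 = √(-3 + 2)*35 = √(-1)*35 = I*35 = 35*I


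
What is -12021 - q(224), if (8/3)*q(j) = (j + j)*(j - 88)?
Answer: -34869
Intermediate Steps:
q(j) = 3*j*(-88 + j)/4 (q(j) = 3*((j + j)*(j - 88))/8 = 3*((2*j)*(-88 + j))/8 = 3*(2*j*(-88 + j))/8 = 3*j*(-88 + j)/4)
-12021 - q(224) = -12021 - 3*224*(-88 + 224)/4 = -12021 - 3*224*136/4 = -12021 - 1*22848 = -12021 - 22848 = -34869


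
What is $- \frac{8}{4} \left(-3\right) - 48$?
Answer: $-42$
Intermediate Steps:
$- \frac{8}{4} \left(-3\right) - 48 = \left(-8\right) \frac{1}{4} \left(-3\right) - 48 = \left(-2\right) \left(-3\right) - 48 = 6 - 48 = -42$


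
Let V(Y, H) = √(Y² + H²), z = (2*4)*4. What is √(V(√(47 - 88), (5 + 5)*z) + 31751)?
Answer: √(31751 + √102359) ≈ 179.08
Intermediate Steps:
z = 32 (z = 8*4 = 32)
V(Y, H) = √(H² + Y²)
√(V(√(47 - 88), (5 + 5)*z) + 31751) = √(√(((5 + 5)*32)² + (√(47 - 88))²) + 31751) = √(√((10*32)² + (√(-41))²) + 31751) = √(√(320² + (I*√41)²) + 31751) = √(√(102400 - 41) + 31751) = √(√102359 + 31751) = √(31751 + √102359)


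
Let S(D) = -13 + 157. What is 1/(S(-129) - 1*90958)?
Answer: -1/90814 ≈ -1.1012e-5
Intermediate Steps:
S(D) = 144
1/(S(-129) - 1*90958) = 1/(144 - 1*90958) = 1/(144 - 90958) = 1/(-90814) = -1/90814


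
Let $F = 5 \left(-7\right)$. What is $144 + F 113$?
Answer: $-3811$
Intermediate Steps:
$F = -35$
$144 + F 113 = 144 - 3955 = -3811$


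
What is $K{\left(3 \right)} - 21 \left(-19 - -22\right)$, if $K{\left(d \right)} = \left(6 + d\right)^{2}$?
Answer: $18$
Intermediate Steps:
$K{\left(3 \right)} - 21 \left(-19 - -22\right) = \left(6 + 3\right)^{2} - 21 \left(-19 - -22\right) = 9^{2} - 21 \left(-19 + 22\right) = 81 - 63 = 18$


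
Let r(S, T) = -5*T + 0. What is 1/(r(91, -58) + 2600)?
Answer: 1/2890 ≈ 0.00034602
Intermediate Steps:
r(S, T) = -5*T
1/(r(91, -58) + 2600) = 1/(-5*(-58) + 2600) = 1/(290 + 2600) = 1/2890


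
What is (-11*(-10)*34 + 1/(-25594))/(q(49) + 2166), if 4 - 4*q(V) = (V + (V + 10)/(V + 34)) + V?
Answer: 15889778794/9101879047 ≈ 1.7458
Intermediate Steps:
q(V) = 1 - V/2 - (10 + V)/(4*(34 + V)) (q(V) = 1 - ((V + (V + 10)/(V + 34)) + V)/4 = 1 - ((V + (10 + V)/(34 + V)) + V)/4 = 1 - (2*V + (10 + V)/(34 + V))/4 = 1 + (-V/2 - (10 + V)/(4*(34 + V))) = 1 - V/2 - (10 + V)/(4*(34 + V)))
(-11*(-10)*34 + 1/(-25594))/(q(49) + 2166) = (-11*(-10)*34 + 1/(-25594))/((126 - 65*49 - 2*49²)/(4*(34 + 49)) + 2166) = (110*34 - 1/25594)/((¼)*(126 - 3185 - 2*2401)/83 + 2166) = (3740 - 1/25594)/((¼)*(1/83)*(126 - 3185 - 4802) + 2166) = 95721559/(25594*((¼)*(1/83)*(-7861) + 2166)) = 95721559/(25594*(-7861/332 + 2166)) = 95721559/(25594*(711251/332)) = (95721559/25594)*(332/711251) = 15889778794/9101879047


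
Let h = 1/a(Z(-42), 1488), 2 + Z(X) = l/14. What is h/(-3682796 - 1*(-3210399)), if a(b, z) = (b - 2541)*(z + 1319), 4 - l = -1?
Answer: 2/6743182319609 ≈ 2.9660e-13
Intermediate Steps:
l = 5 (l = 4 - 1*(-1) = 4 + 1 = 5)
Z(X) = -23/14 (Z(X) = -2 + 5/14 = -23/14)
a(b, z) = (-2541 + b)*(1319 + z)
h = -2/14274397 (h = 1/(-3351579 - 2541*1488 + 1319*(-23/14) - 23/14*1488) = 1/(-3351579 - 3781008 - 30337/14 - 17112/7) = 1/(-14274397/2) = -2/14274397 ≈ -1.4011e-7)
h/(-3682796 - 1*(-3210399)) = -2/(14274397*(-3682796 - 1*(-3210399))) = -2/(14274397*(-3682796 + 3210399)) = -2/14274397/(-472397) = -2/14274397*(-1/472397) = 2/6743182319609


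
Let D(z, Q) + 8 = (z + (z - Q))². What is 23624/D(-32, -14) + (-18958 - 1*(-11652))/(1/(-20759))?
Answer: 94487459148/623 ≈ 1.5167e+8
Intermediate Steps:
D(z, Q) = -8 + (-Q + 2*z)² (D(z, Q) = -8 + (z + (z - Q))² = -8 + (-Q + 2*z)²)
23624/D(-32, -14) + (-18958 - 1*(-11652))/(1/(-20759)) = 23624/(-8 + (-14 - 2*(-32))²) + (-18958 - 1*(-11652))/(1/(-20759)) = 23624/(-8 + (-14 + 64)²) + (-18958 + 11652)/(-1/20759) = 23624/(-8 + 50²) - 7306*(-20759) = 23624/(-8 + 2500) + 151665254 = 23624/2492 + 151665254 = 23624*(1/2492) + 151665254 = 5906/623 + 151665254 = 94487459148/623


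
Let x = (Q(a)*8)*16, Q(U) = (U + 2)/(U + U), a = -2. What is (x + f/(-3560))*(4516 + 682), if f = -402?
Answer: 522399/890 ≈ 586.96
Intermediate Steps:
Q(U) = (2 + U)/(2*U) (Q(U) = (2 + U)/((2*U)) = (2 + U)*(1/(2*U)) = (2 + U)/(2*U))
x = 0 (x = (((1/2)*(2 - 2)/(-2))*8)*16 = (((1/2)*(-1/2)*0)*8)*16 = (0*8)*16 = 0*16 = 0)
(x + f/(-3560))*(4516 + 682) = (0 - 402/(-3560))*(4516 + 682) = (0 - 402*(-1/3560))*5198 = (0 + 201/1780)*5198 = (201/1780)*5198 = 522399/890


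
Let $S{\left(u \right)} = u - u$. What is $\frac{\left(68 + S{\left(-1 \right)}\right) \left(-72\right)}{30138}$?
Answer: $- \frac{816}{5023} \approx -0.16245$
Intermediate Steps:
$S{\left(u \right)} = 0$
$\frac{\left(68 + S{\left(-1 \right)}\right) \left(-72\right)}{30138} = \frac{\left(68 + 0\right) \left(-72\right)}{30138} = 68 \left(-72\right) \frac{1}{30138} = \left(-4896\right) \frac{1}{30138} = - \frac{816}{5023}$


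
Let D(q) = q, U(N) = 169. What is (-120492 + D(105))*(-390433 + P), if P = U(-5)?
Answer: 46982712168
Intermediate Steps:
P = 169
(-120492 + D(105))*(-390433 + P) = (-120492 + 105)*(-390433 + 169) = -120387*(-390264) = 46982712168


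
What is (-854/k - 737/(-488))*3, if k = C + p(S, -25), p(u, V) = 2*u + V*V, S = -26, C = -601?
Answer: 46863/488 ≈ 96.031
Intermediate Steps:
p(u, V) = V² + 2*u (p(u, V) = 2*u + V² = V² + 2*u)
k = -28 (k = -601 + ((-25)² + 2*(-26)) = -601 + (625 - 52) = -601 + 573 = -28)
(-854/k - 737/(-488))*3 = (-854/(-28) - 737/(-488))*3 = (-854*(-1/28) - 737*(-1/488))*3 = (61/2 + 737/488)*3 = (15621/488)*3 = 46863/488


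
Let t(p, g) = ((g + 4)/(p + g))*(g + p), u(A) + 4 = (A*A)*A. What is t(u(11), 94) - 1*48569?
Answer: -48471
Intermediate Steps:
u(A) = -4 + A³ (u(A) = -4 + (A*A)*A = -4 + A²*A = -4 + A³)
t(p, g) = 4 + g (t(p, g) = ((4 + g)/(g + p))*(g + p) = 4 + g)
t(u(11), 94) - 1*48569 = (4 + 94) - 1*48569 = 98 - 48569 = -48471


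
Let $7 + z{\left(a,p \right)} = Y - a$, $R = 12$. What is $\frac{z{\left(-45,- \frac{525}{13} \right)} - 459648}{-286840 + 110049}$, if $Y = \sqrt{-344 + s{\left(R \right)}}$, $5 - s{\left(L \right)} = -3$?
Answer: $\frac{459610}{176791} - \frac{4 i \sqrt{21}}{176791} \approx 2.5997 - 0.00010368 i$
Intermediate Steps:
$s{\left(L \right)} = 8$ ($s{\left(L \right)} = 5 - -3 = 5 + 3 = 8$)
$Y = 4 i \sqrt{21}$ ($Y = \sqrt{-344 + 8} = \sqrt{-336} = 4 i \sqrt{21} \approx 18.33 i$)
$z{\left(a,p \right)} = -7 - a + 4 i \sqrt{21}$ ($z{\left(a,p \right)} = -7 - \left(a - 4 i \sqrt{21}\right) = -7 - a + 4 i \sqrt{21}$)
$\frac{z{\left(-45,- \frac{525}{13} \right)} - 459648}{-286840 + 110049} = \frac{\left(-7 - -45 + 4 i \sqrt{21}\right) - 459648}{-286840 + 110049} = \frac{\left(-7 + 45 + 4 i \sqrt{21}\right) - 459648}{-176791} = \left(\left(38 + 4 i \sqrt{21}\right) - 459648\right) \left(- \frac{1}{176791}\right) = \left(-459610 + 4 i \sqrt{21}\right) \left(- \frac{1}{176791}\right) = \frac{459610}{176791} - \frac{4 i \sqrt{21}}{176791}$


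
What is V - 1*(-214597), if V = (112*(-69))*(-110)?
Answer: 1064677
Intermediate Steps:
V = 850080 (V = -7728*(-110) = 850080)
V - 1*(-214597) = 850080 - 1*(-214597) = 850080 + 214597 = 1064677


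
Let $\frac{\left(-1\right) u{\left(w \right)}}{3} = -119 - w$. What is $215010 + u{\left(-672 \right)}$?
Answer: $213351$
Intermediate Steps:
$u{\left(w \right)} = 357 + 3 w$ ($u{\left(w \right)} = - 3 \left(-119 - w\right) = 357 + 3 w$)
$215010 + u{\left(-672 \right)} = 215010 + \left(357 + 3 \left(-672\right)\right) = 215010 + \left(357 - 2016\right) = 215010 - 1659 = 213351$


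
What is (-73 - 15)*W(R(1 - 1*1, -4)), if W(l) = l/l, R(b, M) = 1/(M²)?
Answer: -88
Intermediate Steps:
R(b, M) = M⁻²
W(l) = 1
(-73 - 15)*W(R(1 - 1*1, -4)) = (-73 - 15)*1 = -88*1 = -88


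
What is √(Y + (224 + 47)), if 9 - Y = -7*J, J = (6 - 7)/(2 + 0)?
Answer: √1106/2 ≈ 16.628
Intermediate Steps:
J = -½ (J = -1/2 = -1*½ = -½ ≈ -0.50000)
Y = 11/2 (Y = 9 - (-7)*(-1)/2 = 9 - 1*7/2 = 9 - 7/2 = 11/2 ≈ 5.5000)
√(Y + (224 + 47)) = √(11/2 + (224 + 47)) = √(11/2 + 271) = √(553/2) = √1106/2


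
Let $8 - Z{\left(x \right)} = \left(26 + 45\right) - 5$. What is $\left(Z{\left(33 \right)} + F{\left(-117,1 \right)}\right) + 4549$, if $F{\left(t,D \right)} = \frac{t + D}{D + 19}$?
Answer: $\frac{22426}{5} \approx 4485.2$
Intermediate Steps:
$F{\left(t,D \right)} = \frac{D + t}{19 + D}$
$Z{\left(x \right)} = -58$ ($Z{\left(x \right)} = 8 - \left(\left(26 + 45\right) - 5\right) = 8 - \left(71 - 5\right) = 8 - 66 = -58$)
$\left(Z{\left(33 \right)} + F{\left(-117,1 \right)}\right) + 4549 = \left(-58 + \frac{1 - 117}{19 + 1}\right) + 4549 = \left(-58 + \frac{1}{20} \left(-116\right)\right) + 4549 = \left(-58 - \frac{29}{5}\right) + 4549 = - \frac{319}{5} + 4549 = \frac{22426}{5}$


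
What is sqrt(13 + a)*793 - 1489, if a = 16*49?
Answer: -1489 + 793*sqrt(797) ≈ 20898.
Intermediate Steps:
a = 784
sqrt(13 + a)*793 - 1489 = sqrt(13 + 784)*793 - 1489 = sqrt(797)*793 - 1489 = 793*sqrt(797) - 1489 = -1489 + 793*sqrt(797)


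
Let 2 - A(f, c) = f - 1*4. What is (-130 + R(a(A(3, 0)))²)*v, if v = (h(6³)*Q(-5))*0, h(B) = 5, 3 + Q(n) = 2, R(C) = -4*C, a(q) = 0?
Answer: 0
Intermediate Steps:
A(f, c) = 6 - f (A(f, c) = 2 - (f - 1*4) = 2 - (f - 4) = 2 - (-4 + f) = 2 + (4 - f) = 6 - f)
Q(n) = -1 (Q(n) = -3 + 2 = -1)
v = 0 (v = (5*(-1))*0 = -5*0 = 0)
(-130 + R(a(A(3, 0)))²)*v = (-130 + (-4*0)²)*0 = (-130 + 0²)*0 = (-130 + 0)*0 = -130*0 = 0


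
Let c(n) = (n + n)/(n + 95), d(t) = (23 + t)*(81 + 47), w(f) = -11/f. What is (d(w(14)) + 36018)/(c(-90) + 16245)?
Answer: 272030/113463 ≈ 2.3975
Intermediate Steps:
d(t) = 2944 + 128*t (d(t) = (23 + t)*128 = 2944 + 128*t)
c(n) = 2*n/(95 + n) (c(n) = (2*n)/(95 + n) = 2*n/(95 + n))
(d(w(14)) + 36018)/(c(-90) + 16245) = ((2944 + 128*(-11/14)) + 36018)/(2*(-90)/(95 - 90) + 16245) = ((2944 + 128*(-11*1/14)) + 36018)/(2*(-90)/5 + 16245) = ((2944 + 128*(-11/14)) + 36018)/(2*(-90)*(⅕) + 16245) = ((2944 - 704/7) + 36018)/(-36 + 16245) = (19904/7 + 36018)/16209 = (272030/7)*(1/16209) = 272030/113463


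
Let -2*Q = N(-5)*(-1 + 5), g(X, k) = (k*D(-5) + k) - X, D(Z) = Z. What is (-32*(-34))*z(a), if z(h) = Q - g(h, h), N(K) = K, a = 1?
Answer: 16320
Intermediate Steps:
g(X, k) = -X - 4*k (g(X, k) = (k*(-5) + k) - X = (-5*k + k) - X = -4*k - X = -X - 4*k)
Q = 10 (Q = -(-5)*(-1 + 5)/2 = -(-5)*4/2 = -1/2*(-20) = 10)
z(h) = 10 + 5*h (z(h) = 10 - (-h - 4*h) = 10 - (-5)*h = 10 + 5*h)
(-32*(-34))*z(a) = (-32*(-34))*(10 + 5*1) = 1088*(10 + 5) = 1088*15 = 16320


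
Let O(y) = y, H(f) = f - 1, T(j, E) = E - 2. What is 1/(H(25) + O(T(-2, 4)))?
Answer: 1/26 ≈ 0.038462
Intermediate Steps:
T(j, E) = -2 + E
H(f) = -1 + f
1/(H(25) + O(T(-2, 4))) = 1/((-1 + 25) + (-2 + 4)) = 1/(24 + 2) = 1/26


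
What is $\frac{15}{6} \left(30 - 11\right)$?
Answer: $\frac{95}{2} \approx 47.5$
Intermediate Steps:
$\frac{15}{6} \left(30 - 11\right) = 15 \cdot \frac{1}{6} \cdot 19 = \frac{5}{2} \cdot 19 = \frac{95}{2}$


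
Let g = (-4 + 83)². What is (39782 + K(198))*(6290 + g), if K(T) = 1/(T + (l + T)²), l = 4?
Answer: 20439834951015/41002 ≈ 4.9851e+8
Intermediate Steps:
g = 6241 (g = 79² = 6241)
K(T) = 1/(T + (4 + T)²)
(39782 + K(198))*(6290 + g) = (39782 + 1/(198 + (4 + 198)²))*(6290 + 6241) = (39782 + 1/(198 + 202²))*12531 = (39782 + 1/(198 + 40804))*12531 = (39782 + 1/41002)*12531 = (1631141565/41002)*12531 = 20439834951015/41002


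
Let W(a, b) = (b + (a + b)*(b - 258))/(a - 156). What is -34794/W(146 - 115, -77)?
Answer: 1449750/5111 ≈ 283.65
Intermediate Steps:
W(a, b) = (b + (-258 + b)*(a + b))/(-156 + a) (W(a, b) = (b + (a + b)*(-258 + b))/(-156 + a) = (b + (-258 + b)*(a + b))/(-156 + a))
-34794/W(146 - 115, -77) = -34794*(-156 + (146 - 115))/((-77)² - 258*(146 - 115) - 257*(-77) + (146 - 115)*(-77)) = -34794*(-156 + 31)/(5929 - 258*31 + 19789 + 31*(-77)) = -34794*(-125/(5929 - 7998 + 19789 - 2387)) = -34794/((-1/125*15333)) = -34794/(-15333/125) = -34794*(-125/15333) = 1449750/5111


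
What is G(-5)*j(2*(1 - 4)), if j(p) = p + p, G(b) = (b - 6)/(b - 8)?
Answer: -132/13 ≈ -10.154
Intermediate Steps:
G(b) = (-6 + b)/(-8 + b)
j(p) = 2*p
G(-5)*j(2*(1 - 4)) = ((-6 - 5)/(-8 - 5))*(2*(2*(1 - 4))) = (-11/(-13))*(2*(2*(-3))) = (-1/13*(-11))*(2*(-6)) = (11/13)*(-12) = -132/13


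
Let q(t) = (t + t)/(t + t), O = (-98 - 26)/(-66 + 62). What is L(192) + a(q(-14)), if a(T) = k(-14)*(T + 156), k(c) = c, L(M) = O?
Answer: -2167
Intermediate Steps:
O = 31 (O = -124/(-4) = -124*(-¼) = 31)
L(M) = 31
q(t) = 1 (q(t) = (2*t)/((2*t)) = (2*t)*(1/(2*t)) = 1)
a(T) = -2184 - 14*T (a(T) = -14*(T + 156) = -14*(156 + T) = -2184 - 14*T)
L(192) + a(q(-14)) = 31 + (-2184 - 14*1) = 31 + (-2184 - 14) = 31 - 2198 = -2167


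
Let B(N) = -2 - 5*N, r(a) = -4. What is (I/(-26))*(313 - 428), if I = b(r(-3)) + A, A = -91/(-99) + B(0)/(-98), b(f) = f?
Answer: -65665/4851 ≈ -13.536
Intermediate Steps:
A = 4558/4851 (A = -91/(-99) + (-2 - 5*0)/(-98) = -91*(-1/99) + (-2 + 0)*(-1/98) = 91/99 - 2*(-1/98) = 91/99 + 1/49 = 4558/4851 ≈ 0.93960)
I = -14846/4851 (I = -4 + 4558/4851 = -14846/4851 ≈ -3.0604)
(I/(-26))*(313 - 428) = (-14846/4851/(-26))*(313 - 428) = -14846/4851*(-1/26)*(-115) = (571/4851)*(-115) = -65665/4851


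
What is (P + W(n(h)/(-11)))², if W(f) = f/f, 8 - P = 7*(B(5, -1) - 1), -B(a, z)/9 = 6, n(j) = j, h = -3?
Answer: 155236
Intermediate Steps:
B(a, z) = -54 (B(a, z) = -9*6 = -54)
P = 393 (P = 8 - 7*(-54 - 1) = 8 - 7*(-55) = 8 - 1*(-385) = 8 + 385 = 393)
W(f) = 1
(P + W(n(h)/(-11)))² = (393 + 1)² = 394² = 155236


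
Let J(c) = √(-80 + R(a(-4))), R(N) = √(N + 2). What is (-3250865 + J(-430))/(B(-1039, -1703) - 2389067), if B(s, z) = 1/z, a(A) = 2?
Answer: 5536223095/4068581102 - 1703*I*√78/4068581102 ≈ 1.3607 - 3.6967e-6*I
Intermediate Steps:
R(N) = √(2 + N)
J(c) = I*√78 (J(c) = √(-80 + √(2 + 2)) = √(-80 + √4) = √(-80 + 2) = √(-78) = I*√78)
(-3250865 + J(-430))/(B(-1039, -1703) - 2389067) = (-3250865 + I*√78)/(1/(-1703) - 2389067) = (-3250865 + I*√78)/(-1/1703 - 2389067) = (-3250865 + I*√78)/(-4068581102/1703) = (-3250865 + I*√78)*(-1703/4068581102) = 5536223095/4068581102 - 1703*I*√78/4068581102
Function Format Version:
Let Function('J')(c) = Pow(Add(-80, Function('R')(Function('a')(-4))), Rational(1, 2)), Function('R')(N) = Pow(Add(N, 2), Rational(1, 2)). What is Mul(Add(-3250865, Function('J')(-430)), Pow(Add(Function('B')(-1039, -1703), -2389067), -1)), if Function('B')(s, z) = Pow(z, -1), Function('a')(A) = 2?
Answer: Add(Rational(5536223095, 4068581102), Mul(Rational(-1703, 4068581102), I, Pow(78, Rational(1, 2)))) ≈ Add(1.3607, Mul(-3.6967e-6, I))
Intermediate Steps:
Function('R')(N) = Pow(Add(2, N), Rational(1, 2))
Function('J')(c) = Mul(I, Pow(78, Rational(1, 2))) (Function('J')(c) = Pow(Add(-80, Pow(Add(2, 2), Rational(1, 2))), Rational(1, 2)) = Pow(Add(-80, Pow(4, Rational(1, 2))), Rational(1, 2)) = Pow(Add(-80, 2), Rational(1, 2)) = Pow(-78, Rational(1, 2)) = Mul(I, Pow(78, Rational(1, 2))))
Mul(Add(-3250865, Function('J')(-430)), Pow(Add(Function('B')(-1039, -1703), -2389067), -1)) = Mul(Add(-3250865, Mul(I, Pow(78, Rational(1, 2)))), Pow(Add(Pow(-1703, -1), -2389067), -1)) = Mul(Add(-3250865, Mul(I, Pow(78, Rational(1, 2)))), Pow(Add(Rational(-1, 1703), -2389067), -1)) = Mul(Add(-3250865, Mul(I, Pow(78, Rational(1, 2)))), Pow(Rational(-4068581102, 1703), -1)) = Mul(Add(-3250865, Mul(I, Pow(78, Rational(1, 2)))), Rational(-1703, 4068581102)) = Add(Rational(5536223095, 4068581102), Mul(Rational(-1703, 4068581102), I, Pow(78, Rational(1, 2))))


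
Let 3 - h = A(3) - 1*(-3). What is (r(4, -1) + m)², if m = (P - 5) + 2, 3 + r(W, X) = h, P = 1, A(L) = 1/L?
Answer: 256/9 ≈ 28.444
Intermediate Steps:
h = -⅓ (h = 3 - (1/3 - 1*(-3)) = 3 - (⅓ + 3) = 3 - 1*10/3 = 3 - 10/3 = -⅓ ≈ -0.33333)
r(W, X) = -10/3 (r(W, X) = -3 - ⅓ = -10/3)
m = -2 (m = (1 - 5) + 2 = -4 + 2 = -2)
(r(4, -1) + m)² = (-10/3 - 2)² = (-16/3)² = 256/9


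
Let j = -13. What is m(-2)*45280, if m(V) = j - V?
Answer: -498080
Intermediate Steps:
m(V) = -13 - V
m(-2)*45280 = (-13 - 1*(-2))*45280 = (-13 + 2)*45280 = -11*45280 = -498080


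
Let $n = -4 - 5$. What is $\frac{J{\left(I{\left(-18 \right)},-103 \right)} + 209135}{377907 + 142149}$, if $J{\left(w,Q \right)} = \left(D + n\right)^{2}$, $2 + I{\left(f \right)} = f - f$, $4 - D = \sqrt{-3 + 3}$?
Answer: $\frac{2905}{7223} \approx 0.40219$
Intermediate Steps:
$D = 4$ ($D = 4 - \sqrt{-3 + 3} = 4 - \sqrt{0} = 4 - 0 = 4 + 0 = 4$)
$n = -9$ ($n = -4 - 5 = -9$)
$I{\left(f \right)} = -2$ ($I{\left(f \right)} = -2 + \left(f - f\right) = -2 + 0 = -2$)
$J{\left(w,Q \right)} = 25$ ($J{\left(w,Q \right)} = \left(4 - 9\right)^{2} = \left(-5\right)^{2} = 25$)
$\frac{J{\left(I{\left(-18 \right)},-103 \right)} + 209135}{377907 + 142149} = \frac{25 + 209135}{377907 + 142149} = \frac{209160}{520056} = 209160 \cdot \frac{1}{520056} = \frac{2905}{7223}$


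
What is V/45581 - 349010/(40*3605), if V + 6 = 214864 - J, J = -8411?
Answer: 85721921/34593580 ≈ 2.4780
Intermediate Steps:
V = 223269 (V = -6 + (214864 - 1*(-8411)) = -6 + (214864 + 8411) = -6 + 223275 = 223269)
V/45581 - 349010/(40*3605) = 223269/45581 - 349010/(40*3605) = 223269*(1/45581) - 349010/144200 = 11751/2399 - 349010*1/144200 = 11751/2399 - 34901/14420 = 85721921/34593580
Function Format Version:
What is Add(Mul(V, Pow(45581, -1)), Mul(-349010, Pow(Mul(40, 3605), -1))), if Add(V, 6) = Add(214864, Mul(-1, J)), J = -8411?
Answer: Rational(85721921, 34593580) ≈ 2.4780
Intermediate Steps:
V = 223269 (V = Add(-6, Add(214864, Mul(-1, -8411))) = Add(-6, Add(214864, 8411)) = Add(-6, 223275) = 223269)
Add(Mul(V, Pow(45581, -1)), Mul(-349010, Pow(Mul(40, 3605), -1))) = Add(Mul(223269, Pow(45581, -1)), Mul(-349010, Pow(Mul(40, 3605), -1))) = Add(Mul(223269, Rational(1, 45581)), Mul(-349010, Pow(144200, -1))) = Add(Rational(11751, 2399), Mul(-349010, Rational(1, 144200))) = Add(Rational(11751, 2399), Rational(-34901, 14420)) = Rational(85721921, 34593580)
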